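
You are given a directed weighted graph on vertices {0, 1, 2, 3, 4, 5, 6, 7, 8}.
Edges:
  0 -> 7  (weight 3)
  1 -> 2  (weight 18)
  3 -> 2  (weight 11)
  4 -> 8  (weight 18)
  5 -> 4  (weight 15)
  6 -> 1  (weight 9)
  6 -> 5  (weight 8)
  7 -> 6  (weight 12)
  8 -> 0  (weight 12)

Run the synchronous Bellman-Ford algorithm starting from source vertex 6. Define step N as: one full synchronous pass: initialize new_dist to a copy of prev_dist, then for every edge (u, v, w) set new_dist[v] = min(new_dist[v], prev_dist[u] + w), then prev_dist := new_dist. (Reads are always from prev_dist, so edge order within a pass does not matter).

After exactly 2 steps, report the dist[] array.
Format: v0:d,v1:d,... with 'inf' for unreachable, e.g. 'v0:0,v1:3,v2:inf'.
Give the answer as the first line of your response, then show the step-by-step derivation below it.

v0:inf,v1:9,v2:27,v3:inf,v4:23,v5:8,v6:0,v7:inf,v8:inf

step 1: dist = v0:inf,v1:9,v2:inf,v3:inf,v4:inf,v5:8,v6:0,v7:inf,v8:inf
step 2: dist = v0:inf,v1:9,v2:27,v3:inf,v4:23,v5:8,v6:0,v7:inf,v8:inf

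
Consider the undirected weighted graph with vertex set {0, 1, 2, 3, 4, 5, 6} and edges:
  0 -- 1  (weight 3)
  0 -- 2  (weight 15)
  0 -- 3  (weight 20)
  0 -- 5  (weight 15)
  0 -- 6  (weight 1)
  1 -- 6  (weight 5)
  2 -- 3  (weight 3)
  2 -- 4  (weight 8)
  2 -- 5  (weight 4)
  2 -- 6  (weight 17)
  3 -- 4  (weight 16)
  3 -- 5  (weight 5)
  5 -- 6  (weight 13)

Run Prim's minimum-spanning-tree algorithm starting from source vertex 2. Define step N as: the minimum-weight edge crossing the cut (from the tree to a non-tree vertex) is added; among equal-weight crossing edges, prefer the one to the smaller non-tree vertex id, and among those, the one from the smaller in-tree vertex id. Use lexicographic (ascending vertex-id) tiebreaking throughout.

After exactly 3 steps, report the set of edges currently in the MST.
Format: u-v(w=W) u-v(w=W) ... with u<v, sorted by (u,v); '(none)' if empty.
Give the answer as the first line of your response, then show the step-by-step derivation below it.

2-3(w=3) 2-4(w=8) 2-5(w=4)

step 1: add edge 2-3 (w=3); MST = {2-3(w=3)}
step 2: add edge 2-5 (w=4); MST = {2-3(w=3) 2-5(w=4)}
step 3: add edge 2-4 (w=8); MST = {2-3(w=3) 2-4(w=8) 2-5(w=4)}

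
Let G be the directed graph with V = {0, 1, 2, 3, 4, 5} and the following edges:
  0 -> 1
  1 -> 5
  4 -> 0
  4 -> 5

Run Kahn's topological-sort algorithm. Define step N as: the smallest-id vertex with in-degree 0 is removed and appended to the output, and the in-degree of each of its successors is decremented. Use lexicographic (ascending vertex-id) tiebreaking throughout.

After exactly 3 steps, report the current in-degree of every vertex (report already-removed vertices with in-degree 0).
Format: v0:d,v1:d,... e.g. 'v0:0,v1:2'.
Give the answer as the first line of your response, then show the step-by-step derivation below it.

v0:0,v1:1,v2:0,v3:0,v4:0,v5:1

step 1: output 2; order=[2]; indeg=(1,1,0,0,0,2)
step 2: output 3; order=[2,3]; indeg=(1,1,0,0,0,2)
step 3: output 4; order=[2,3,4]; indeg=(0,1,0,0,0,1)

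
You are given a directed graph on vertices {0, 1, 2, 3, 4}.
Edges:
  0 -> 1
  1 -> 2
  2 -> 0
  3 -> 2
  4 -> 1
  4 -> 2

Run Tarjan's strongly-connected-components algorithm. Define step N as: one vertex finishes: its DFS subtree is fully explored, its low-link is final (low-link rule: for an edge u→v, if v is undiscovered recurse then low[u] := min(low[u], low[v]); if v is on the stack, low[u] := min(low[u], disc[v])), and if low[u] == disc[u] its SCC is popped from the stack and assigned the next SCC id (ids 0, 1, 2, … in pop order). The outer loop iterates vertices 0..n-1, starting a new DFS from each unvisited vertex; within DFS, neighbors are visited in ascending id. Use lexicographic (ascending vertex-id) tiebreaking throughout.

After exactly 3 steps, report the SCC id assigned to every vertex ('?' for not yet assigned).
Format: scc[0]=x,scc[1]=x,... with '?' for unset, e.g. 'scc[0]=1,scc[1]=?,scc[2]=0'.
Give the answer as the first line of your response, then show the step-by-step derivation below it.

scc[0]=0,scc[1]=0,scc[2]=0,scc[3]=?,scc[4]=?

step 1: low=(low[0]=0,low[1]=1,low[2]=0,low[3]=?,low[4]=?); scc=(scc[0]=?,scc[1]=?,scc[2]=?,scc[3]=?,scc[4]=?)
step 2: low=(low[0]=0,low[1]=0,low[2]=0,low[3]=?,low[4]=?); scc=(scc[0]=?,scc[1]=?,scc[2]=?,scc[3]=?,scc[4]=?)
step 3: low=(low[0]=0,low[1]=0,low[2]=0,low[3]=?,low[4]=?); scc=(scc[0]=0,scc[1]=0,scc[2]=0,scc[3]=?,scc[4]=?)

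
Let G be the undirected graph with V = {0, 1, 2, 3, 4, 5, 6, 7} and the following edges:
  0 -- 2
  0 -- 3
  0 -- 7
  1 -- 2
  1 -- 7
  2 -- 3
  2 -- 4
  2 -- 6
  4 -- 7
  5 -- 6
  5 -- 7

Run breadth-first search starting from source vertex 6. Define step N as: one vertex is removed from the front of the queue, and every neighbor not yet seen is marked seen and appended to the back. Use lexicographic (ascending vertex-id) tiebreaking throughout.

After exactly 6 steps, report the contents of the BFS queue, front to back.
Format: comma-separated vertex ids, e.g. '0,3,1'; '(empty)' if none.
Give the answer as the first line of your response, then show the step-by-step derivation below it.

4,7

step 1: dequeue 6; queue=[2,5]; order=6
step 2: dequeue 2; queue=[5,0,1,3,4]; order=6,2
step 3: dequeue 5; queue=[0,1,3,4,7]; order=6,2,5
step 4: dequeue 0; queue=[1,3,4,7]; order=6,2,5,0
step 5: dequeue 1; queue=[3,4,7]; order=6,2,5,0,1
step 6: dequeue 3; queue=[4,7]; order=6,2,5,0,1,3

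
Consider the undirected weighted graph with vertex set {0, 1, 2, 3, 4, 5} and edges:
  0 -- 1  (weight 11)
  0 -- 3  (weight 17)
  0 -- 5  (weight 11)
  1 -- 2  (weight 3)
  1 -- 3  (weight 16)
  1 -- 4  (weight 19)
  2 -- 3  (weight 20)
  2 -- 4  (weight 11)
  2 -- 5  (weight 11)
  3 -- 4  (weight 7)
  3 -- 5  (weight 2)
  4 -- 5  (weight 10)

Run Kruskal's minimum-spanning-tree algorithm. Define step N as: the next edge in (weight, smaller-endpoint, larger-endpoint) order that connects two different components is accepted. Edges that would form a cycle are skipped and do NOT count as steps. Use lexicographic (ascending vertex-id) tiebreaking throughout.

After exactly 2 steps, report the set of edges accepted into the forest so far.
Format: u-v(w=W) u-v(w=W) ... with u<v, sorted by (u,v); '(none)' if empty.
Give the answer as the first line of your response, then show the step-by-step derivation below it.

1-2(w=3) 3-5(w=2)

step 1: add edge 3-5 (w=2); MST = {3-5(w=2)}
step 2: add edge 1-2 (w=3); MST = {1-2(w=3) 3-5(w=2)}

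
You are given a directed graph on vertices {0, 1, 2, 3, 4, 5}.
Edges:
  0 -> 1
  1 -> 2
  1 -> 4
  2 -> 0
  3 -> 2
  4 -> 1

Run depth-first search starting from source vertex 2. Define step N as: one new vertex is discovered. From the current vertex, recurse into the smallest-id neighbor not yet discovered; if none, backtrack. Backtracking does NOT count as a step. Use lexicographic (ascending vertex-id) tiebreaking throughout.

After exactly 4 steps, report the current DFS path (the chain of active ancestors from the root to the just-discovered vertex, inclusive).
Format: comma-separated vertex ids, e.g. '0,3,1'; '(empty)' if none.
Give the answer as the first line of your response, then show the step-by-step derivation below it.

2,0,1,4

step 1: discover 2; path=2; order=2
step 2: discover 0; path=2>0; order=2,0
step 3: discover 1; path=2>0>1; order=2,0,1
step 4: discover 4; path=2>0>1>4; order=2,0,1,4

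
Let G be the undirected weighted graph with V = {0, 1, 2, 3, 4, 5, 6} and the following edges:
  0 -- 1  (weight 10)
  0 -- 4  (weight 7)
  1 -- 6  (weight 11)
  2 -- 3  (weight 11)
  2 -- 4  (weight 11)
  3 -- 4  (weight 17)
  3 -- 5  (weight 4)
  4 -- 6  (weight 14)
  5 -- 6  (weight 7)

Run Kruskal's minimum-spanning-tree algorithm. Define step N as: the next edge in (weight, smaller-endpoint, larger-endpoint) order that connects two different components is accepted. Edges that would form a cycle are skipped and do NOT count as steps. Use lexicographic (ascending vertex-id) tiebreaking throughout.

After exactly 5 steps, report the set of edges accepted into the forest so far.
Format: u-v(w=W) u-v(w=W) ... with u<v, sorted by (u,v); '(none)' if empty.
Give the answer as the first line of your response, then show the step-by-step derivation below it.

0-1(w=10) 0-4(w=7) 1-6(w=11) 3-5(w=4) 5-6(w=7)

step 1: add edge 3-5 (w=4); MST = {3-5(w=4)}
step 2: add edge 0-4 (w=7); MST = {0-4(w=7) 3-5(w=4)}
step 3: add edge 5-6 (w=7); MST = {0-4(w=7) 3-5(w=4) 5-6(w=7)}
step 4: add edge 0-1 (w=10); MST = {0-1(w=10) 0-4(w=7) 3-5(w=4) 5-6(w=7)}
step 5: add edge 1-6 (w=11); MST = {0-1(w=10) 0-4(w=7) 1-6(w=11) 3-5(w=4) 5-6(w=7)}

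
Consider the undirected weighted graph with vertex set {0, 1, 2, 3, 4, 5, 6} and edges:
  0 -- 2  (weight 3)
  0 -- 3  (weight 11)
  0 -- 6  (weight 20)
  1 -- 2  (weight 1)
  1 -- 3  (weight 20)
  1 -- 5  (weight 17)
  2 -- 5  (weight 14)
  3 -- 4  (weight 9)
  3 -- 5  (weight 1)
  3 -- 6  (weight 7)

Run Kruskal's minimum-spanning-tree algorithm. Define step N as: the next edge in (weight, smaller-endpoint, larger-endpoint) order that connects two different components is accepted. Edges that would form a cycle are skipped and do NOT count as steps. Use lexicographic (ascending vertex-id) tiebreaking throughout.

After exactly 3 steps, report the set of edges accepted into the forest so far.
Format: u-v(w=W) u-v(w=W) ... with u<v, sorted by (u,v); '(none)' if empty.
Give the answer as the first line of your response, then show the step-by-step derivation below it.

0-2(w=3) 1-2(w=1) 3-5(w=1)

step 1: add edge 1-2 (w=1); MST = {1-2(w=1)}
step 2: add edge 3-5 (w=1); MST = {1-2(w=1) 3-5(w=1)}
step 3: add edge 0-2 (w=3); MST = {0-2(w=3) 1-2(w=1) 3-5(w=1)}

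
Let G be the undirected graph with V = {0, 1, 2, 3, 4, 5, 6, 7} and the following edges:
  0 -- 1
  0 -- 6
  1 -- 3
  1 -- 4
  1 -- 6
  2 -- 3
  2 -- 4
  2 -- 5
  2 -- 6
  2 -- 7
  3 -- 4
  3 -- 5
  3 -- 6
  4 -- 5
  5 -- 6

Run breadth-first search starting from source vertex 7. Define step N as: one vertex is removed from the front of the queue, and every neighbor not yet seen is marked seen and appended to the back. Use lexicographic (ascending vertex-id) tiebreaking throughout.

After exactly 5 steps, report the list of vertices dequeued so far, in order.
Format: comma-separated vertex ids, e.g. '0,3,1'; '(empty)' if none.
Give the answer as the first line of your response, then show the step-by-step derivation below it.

7,2,3,4,5

step 1: dequeue 7; queue=[2]; order=7
step 2: dequeue 2; queue=[3,4,5,6]; order=7,2
step 3: dequeue 3; queue=[4,5,6,1]; order=7,2,3
step 4: dequeue 4; queue=[5,6,1]; order=7,2,3,4
step 5: dequeue 5; queue=[6,1]; order=7,2,3,4,5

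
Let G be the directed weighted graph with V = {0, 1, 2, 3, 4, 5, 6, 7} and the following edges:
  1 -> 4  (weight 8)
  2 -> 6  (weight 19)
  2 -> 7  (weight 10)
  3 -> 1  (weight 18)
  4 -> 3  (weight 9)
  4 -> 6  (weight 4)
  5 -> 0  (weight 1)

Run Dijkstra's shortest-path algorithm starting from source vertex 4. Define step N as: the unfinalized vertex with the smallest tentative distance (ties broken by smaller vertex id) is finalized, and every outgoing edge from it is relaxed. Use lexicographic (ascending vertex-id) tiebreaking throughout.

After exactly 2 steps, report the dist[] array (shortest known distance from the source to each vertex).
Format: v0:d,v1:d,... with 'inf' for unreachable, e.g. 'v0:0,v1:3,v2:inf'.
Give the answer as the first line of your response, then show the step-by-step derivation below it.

v0:inf,v1:inf,v2:inf,v3:9,v4:0,v5:inf,v6:4,v7:inf

step 1: dist = v0:inf,v1:inf,v2:inf,v3:9,v4:0,v5:inf,v6:4,v7:inf
step 2: dist = v0:inf,v1:inf,v2:inf,v3:9,v4:0,v5:inf,v6:4,v7:inf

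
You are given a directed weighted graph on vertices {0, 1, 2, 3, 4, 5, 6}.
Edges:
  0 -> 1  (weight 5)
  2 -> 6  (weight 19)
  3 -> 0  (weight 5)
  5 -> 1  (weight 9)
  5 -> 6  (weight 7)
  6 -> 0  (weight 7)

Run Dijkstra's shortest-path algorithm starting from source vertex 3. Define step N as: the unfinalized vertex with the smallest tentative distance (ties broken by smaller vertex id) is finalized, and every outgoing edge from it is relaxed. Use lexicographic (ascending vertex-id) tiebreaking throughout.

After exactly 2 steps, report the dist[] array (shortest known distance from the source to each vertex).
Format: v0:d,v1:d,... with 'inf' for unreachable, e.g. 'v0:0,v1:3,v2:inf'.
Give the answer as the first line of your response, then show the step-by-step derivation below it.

v0:5,v1:10,v2:inf,v3:0,v4:inf,v5:inf,v6:inf

step 1: dist = v0:5,v1:inf,v2:inf,v3:0,v4:inf,v5:inf,v6:inf
step 2: dist = v0:5,v1:10,v2:inf,v3:0,v4:inf,v5:inf,v6:inf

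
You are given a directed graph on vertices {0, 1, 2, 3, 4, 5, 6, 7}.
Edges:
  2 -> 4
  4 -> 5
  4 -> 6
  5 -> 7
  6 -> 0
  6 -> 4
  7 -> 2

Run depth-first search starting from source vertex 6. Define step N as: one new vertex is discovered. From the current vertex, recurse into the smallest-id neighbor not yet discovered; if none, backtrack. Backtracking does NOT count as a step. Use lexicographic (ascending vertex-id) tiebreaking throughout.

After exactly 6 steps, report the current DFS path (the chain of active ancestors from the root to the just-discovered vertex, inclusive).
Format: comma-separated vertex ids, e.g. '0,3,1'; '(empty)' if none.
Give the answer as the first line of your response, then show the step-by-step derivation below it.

6,4,5,7,2

step 1: discover 6; path=6; order=6
step 2: discover 0; path=6>0; order=6,0
step 3: discover 4; path=6>4; order=6,0,4
step 4: discover 5; path=6>4>5; order=6,0,4,5
step 5: discover 7; path=6>4>5>7; order=6,0,4,5,7
step 6: discover 2; path=6>4>5>7>2; order=6,0,4,5,7,2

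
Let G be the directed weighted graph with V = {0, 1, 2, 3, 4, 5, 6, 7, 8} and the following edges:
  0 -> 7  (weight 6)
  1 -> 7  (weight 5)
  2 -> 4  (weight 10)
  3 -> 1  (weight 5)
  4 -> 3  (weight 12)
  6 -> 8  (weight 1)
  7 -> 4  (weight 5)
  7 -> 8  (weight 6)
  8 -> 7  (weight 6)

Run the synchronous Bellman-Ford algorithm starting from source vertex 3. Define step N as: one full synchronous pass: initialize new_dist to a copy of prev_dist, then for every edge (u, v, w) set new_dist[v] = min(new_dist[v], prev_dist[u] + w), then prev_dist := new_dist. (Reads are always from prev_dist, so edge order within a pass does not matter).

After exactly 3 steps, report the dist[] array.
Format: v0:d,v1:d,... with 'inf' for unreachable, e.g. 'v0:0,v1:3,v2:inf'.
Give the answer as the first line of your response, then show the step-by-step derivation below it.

v0:inf,v1:5,v2:inf,v3:0,v4:15,v5:inf,v6:inf,v7:10,v8:16

step 1: dist = v0:inf,v1:5,v2:inf,v3:0,v4:inf,v5:inf,v6:inf,v7:inf,v8:inf
step 2: dist = v0:inf,v1:5,v2:inf,v3:0,v4:inf,v5:inf,v6:inf,v7:10,v8:inf
step 3: dist = v0:inf,v1:5,v2:inf,v3:0,v4:15,v5:inf,v6:inf,v7:10,v8:16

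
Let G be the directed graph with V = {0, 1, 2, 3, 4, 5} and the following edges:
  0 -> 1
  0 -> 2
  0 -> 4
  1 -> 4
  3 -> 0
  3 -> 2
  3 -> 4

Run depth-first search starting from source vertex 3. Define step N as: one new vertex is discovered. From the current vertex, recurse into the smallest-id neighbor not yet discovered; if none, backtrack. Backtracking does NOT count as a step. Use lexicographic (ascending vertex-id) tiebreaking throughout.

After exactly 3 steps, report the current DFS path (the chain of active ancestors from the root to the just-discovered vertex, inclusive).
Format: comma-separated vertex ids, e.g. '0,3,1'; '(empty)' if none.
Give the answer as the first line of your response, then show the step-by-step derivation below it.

3,0,1

step 1: discover 3; path=3; order=3
step 2: discover 0; path=3>0; order=3,0
step 3: discover 1; path=3>0>1; order=3,0,1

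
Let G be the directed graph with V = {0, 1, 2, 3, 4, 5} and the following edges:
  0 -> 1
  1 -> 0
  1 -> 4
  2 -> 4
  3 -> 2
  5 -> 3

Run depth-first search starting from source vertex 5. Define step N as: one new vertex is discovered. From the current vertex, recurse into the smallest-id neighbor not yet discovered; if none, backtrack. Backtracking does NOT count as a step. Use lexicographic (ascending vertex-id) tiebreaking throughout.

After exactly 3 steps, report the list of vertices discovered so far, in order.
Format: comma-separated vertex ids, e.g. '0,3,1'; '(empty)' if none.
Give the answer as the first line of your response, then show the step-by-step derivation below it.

5,3,2

step 1: discover 5; path=5; order=5
step 2: discover 3; path=5>3; order=5,3
step 3: discover 2; path=5>3>2; order=5,3,2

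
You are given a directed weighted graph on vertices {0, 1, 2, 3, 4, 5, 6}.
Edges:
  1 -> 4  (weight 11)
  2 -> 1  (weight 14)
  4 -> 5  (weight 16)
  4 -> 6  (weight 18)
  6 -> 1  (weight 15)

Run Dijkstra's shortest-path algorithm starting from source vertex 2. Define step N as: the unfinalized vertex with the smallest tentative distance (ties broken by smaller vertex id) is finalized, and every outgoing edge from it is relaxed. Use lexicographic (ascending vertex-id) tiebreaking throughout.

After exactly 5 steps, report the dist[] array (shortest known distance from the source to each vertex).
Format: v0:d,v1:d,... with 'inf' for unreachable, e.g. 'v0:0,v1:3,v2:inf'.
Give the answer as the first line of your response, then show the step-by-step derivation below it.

v0:inf,v1:14,v2:0,v3:inf,v4:25,v5:41,v6:43

step 1: dist = v0:inf,v1:14,v2:0,v3:inf,v4:inf,v5:inf,v6:inf
step 2: dist = v0:inf,v1:14,v2:0,v3:inf,v4:25,v5:inf,v6:inf
step 3: dist = v0:inf,v1:14,v2:0,v3:inf,v4:25,v5:41,v6:43
step 4: dist = v0:inf,v1:14,v2:0,v3:inf,v4:25,v5:41,v6:43
step 5: dist = v0:inf,v1:14,v2:0,v3:inf,v4:25,v5:41,v6:43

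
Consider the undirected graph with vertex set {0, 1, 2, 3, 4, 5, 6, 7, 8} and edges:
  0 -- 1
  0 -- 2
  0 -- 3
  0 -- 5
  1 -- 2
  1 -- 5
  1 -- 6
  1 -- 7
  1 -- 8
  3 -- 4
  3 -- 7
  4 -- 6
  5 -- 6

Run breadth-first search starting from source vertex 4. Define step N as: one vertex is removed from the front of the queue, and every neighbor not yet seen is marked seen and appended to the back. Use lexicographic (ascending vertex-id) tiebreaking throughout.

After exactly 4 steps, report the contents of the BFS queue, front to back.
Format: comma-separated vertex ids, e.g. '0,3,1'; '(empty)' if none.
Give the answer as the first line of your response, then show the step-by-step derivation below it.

7,1,5,2

step 1: dequeue 4; queue=[3,6]; order=4
step 2: dequeue 3; queue=[6,0,7]; order=4,3
step 3: dequeue 6; queue=[0,7,1,5]; order=4,3,6
step 4: dequeue 0; queue=[7,1,5,2]; order=4,3,6,0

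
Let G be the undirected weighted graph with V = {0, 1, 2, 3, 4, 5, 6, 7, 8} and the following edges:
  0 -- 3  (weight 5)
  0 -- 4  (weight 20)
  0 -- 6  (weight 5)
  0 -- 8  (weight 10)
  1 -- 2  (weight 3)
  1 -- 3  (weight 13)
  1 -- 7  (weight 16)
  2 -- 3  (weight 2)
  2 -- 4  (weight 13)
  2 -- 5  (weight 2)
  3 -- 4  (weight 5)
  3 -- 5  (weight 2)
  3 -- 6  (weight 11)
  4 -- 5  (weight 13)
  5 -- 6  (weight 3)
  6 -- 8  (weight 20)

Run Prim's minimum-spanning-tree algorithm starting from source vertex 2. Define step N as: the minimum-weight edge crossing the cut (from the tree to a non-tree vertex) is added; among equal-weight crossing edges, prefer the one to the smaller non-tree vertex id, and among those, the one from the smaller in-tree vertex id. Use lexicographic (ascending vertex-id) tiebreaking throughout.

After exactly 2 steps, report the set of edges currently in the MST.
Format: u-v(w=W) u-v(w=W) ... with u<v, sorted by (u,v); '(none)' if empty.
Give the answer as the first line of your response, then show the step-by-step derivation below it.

2-3(w=2) 2-5(w=2)

step 1: add edge 2-3 (w=2); MST = {2-3(w=2)}
step 2: add edge 2-5 (w=2); MST = {2-3(w=2) 2-5(w=2)}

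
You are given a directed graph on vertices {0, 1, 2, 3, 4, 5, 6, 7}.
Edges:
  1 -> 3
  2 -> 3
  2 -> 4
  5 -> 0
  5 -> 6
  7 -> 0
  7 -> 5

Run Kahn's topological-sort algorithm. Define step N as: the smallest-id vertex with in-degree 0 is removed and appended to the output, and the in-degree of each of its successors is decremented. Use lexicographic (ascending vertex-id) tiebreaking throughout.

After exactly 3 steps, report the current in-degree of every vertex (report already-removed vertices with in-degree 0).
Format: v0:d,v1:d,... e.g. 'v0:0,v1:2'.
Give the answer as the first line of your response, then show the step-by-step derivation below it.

v0:2,v1:0,v2:0,v3:0,v4:0,v5:1,v6:1,v7:0

step 1: output 1; order=[1]; indeg=(2,0,0,1,1,1,1,0)
step 2: output 2; order=[1,2]; indeg=(2,0,0,0,0,1,1,0)
step 3: output 3; order=[1,2,3]; indeg=(2,0,0,0,0,1,1,0)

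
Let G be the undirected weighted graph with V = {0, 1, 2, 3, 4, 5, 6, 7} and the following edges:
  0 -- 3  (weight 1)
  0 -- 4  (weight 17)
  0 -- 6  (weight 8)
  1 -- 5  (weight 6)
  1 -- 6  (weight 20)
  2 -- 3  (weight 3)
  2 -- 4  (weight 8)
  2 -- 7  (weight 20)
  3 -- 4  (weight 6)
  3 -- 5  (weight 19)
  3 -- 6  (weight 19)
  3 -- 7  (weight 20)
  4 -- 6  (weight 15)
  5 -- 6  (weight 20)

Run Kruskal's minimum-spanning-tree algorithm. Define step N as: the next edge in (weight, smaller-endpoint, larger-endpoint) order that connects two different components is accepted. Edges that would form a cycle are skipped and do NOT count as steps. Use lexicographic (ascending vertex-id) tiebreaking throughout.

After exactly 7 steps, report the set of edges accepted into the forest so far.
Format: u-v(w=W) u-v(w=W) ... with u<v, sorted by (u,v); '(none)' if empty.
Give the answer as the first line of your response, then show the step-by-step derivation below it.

0-3(w=1) 0-6(w=8) 1-5(w=6) 2-3(w=3) 2-7(w=20) 3-4(w=6) 3-5(w=19)

step 1: add edge 0-3 (w=1); MST = {0-3(w=1)}
step 2: add edge 2-3 (w=3); MST = {0-3(w=1) 2-3(w=3)}
step 3: add edge 1-5 (w=6); MST = {0-3(w=1) 1-5(w=6) 2-3(w=3)}
step 4: add edge 3-4 (w=6); MST = {0-3(w=1) 1-5(w=6) 2-3(w=3) 3-4(w=6)}
step 5: add edge 0-6 (w=8); MST = {0-3(w=1) 0-6(w=8) 1-5(w=6) 2-3(w=3) 3-4(w=6)}
step 6: add edge 3-5 (w=19); MST = {0-3(w=1) 0-6(w=8) 1-5(w=6) 2-3(w=3) 3-4(w=6) 3-5(w=19)}
step 7: add edge 2-7 (w=20); MST = {0-3(w=1) 0-6(w=8) 1-5(w=6) 2-3(w=3) 2-7(w=20) 3-4(w=6) 3-5(w=19)}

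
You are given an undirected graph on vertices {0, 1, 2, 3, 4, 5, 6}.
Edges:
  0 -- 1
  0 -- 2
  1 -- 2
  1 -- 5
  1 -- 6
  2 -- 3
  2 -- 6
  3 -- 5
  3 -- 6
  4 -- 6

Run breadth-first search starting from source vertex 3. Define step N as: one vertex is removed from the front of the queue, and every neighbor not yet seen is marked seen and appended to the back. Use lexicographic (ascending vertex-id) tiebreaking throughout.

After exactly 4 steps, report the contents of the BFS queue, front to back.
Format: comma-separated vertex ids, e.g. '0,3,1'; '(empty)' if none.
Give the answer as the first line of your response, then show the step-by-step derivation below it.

0,1,4

step 1: dequeue 3; queue=[2,5,6]; order=3
step 2: dequeue 2; queue=[5,6,0,1]; order=3,2
step 3: dequeue 5; queue=[6,0,1]; order=3,2,5
step 4: dequeue 6; queue=[0,1,4]; order=3,2,5,6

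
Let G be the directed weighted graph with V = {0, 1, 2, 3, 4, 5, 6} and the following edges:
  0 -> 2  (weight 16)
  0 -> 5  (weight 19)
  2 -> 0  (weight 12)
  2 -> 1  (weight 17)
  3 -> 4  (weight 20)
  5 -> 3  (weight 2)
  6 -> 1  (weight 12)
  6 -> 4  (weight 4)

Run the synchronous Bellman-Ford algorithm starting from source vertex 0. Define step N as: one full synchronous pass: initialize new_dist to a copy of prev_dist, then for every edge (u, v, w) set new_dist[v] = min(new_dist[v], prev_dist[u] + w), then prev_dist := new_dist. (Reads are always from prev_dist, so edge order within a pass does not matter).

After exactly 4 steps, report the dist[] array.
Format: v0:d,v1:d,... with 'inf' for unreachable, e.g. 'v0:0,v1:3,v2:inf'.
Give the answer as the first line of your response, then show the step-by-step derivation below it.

v0:0,v1:33,v2:16,v3:21,v4:41,v5:19,v6:inf

step 1: dist = v0:0,v1:inf,v2:16,v3:inf,v4:inf,v5:19,v6:inf
step 2: dist = v0:0,v1:33,v2:16,v3:21,v4:inf,v5:19,v6:inf
step 3: dist = v0:0,v1:33,v2:16,v3:21,v4:41,v5:19,v6:inf
step 4: dist = v0:0,v1:33,v2:16,v3:21,v4:41,v5:19,v6:inf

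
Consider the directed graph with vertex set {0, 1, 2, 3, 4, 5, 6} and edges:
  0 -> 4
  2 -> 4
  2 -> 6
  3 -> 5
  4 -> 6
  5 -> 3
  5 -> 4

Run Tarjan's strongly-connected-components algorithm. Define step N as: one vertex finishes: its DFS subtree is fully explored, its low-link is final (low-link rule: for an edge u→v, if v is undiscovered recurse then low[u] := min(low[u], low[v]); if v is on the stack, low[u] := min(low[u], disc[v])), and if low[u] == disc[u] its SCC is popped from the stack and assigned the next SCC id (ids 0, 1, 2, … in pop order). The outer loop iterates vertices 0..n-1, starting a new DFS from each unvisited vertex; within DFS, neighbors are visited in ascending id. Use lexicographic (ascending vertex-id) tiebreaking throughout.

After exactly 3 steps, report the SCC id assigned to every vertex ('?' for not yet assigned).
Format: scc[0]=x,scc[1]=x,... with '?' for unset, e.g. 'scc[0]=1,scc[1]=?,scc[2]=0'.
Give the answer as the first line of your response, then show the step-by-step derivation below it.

scc[0]=2,scc[1]=?,scc[2]=?,scc[3]=?,scc[4]=1,scc[5]=?,scc[6]=0

step 1: low=(low[0]=0,low[1]=?,low[2]=?,low[3]=?,low[4]=1,low[5]=?,low[6]=2); scc=(scc[0]=?,scc[1]=?,scc[2]=?,scc[3]=?,scc[4]=?,scc[5]=?,scc[6]=0)
step 2: low=(low[0]=0,low[1]=?,low[2]=?,low[3]=?,low[4]=1,low[5]=?,low[6]=2); scc=(scc[0]=?,scc[1]=?,scc[2]=?,scc[3]=?,scc[4]=1,scc[5]=?,scc[6]=0)
step 3: low=(low[0]=0,low[1]=?,low[2]=?,low[3]=?,low[4]=1,low[5]=?,low[6]=2); scc=(scc[0]=2,scc[1]=?,scc[2]=?,scc[3]=?,scc[4]=1,scc[5]=?,scc[6]=0)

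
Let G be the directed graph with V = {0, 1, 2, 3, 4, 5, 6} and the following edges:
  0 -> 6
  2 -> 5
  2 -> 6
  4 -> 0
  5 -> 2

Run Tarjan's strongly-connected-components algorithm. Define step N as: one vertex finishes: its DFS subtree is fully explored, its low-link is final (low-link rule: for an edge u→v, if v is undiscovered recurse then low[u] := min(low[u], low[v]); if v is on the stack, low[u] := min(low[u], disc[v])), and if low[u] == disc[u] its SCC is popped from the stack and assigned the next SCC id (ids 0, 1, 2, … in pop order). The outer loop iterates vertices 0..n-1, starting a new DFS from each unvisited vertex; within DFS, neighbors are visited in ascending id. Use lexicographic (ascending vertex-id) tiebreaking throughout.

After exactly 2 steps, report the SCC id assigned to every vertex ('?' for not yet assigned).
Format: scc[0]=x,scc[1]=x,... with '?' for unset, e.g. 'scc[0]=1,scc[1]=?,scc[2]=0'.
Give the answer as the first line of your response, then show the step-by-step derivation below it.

scc[0]=1,scc[1]=?,scc[2]=?,scc[3]=?,scc[4]=?,scc[5]=?,scc[6]=0

step 1: low=(low[0]=0,low[1]=?,low[2]=?,low[3]=?,low[4]=?,low[5]=?,low[6]=1); scc=(scc[0]=?,scc[1]=?,scc[2]=?,scc[3]=?,scc[4]=?,scc[5]=?,scc[6]=0)
step 2: low=(low[0]=0,low[1]=?,low[2]=?,low[3]=?,low[4]=?,low[5]=?,low[6]=1); scc=(scc[0]=1,scc[1]=?,scc[2]=?,scc[3]=?,scc[4]=?,scc[5]=?,scc[6]=0)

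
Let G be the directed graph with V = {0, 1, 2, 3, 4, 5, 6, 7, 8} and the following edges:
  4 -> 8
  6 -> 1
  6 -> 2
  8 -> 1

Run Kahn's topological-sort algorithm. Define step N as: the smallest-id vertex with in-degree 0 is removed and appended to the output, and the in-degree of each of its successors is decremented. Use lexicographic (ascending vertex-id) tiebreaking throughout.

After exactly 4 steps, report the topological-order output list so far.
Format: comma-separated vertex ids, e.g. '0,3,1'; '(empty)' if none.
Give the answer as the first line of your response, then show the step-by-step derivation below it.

0,3,4,5

step 1: output 0; order=[0]; indeg=(0,2,1,0,0,0,0,0,1)
step 2: output 3; order=[0,3]; indeg=(0,2,1,0,0,0,0,0,1)
step 3: output 4; order=[0,3,4]; indeg=(0,2,1,0,0,0,0,0,0)
step 4: output 5; order=[0,3,4,5]; indeg=(0,2,1,0,0,0,0,0,0)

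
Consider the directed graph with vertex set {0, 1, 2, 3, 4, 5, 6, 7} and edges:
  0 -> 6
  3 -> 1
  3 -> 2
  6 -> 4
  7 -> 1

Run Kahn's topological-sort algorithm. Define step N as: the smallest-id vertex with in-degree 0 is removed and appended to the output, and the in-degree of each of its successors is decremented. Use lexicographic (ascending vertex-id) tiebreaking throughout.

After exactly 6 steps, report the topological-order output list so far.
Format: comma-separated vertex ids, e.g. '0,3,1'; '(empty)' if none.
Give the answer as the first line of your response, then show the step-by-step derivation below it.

0,3,2,5,6,4

step 1: output 0; order=[0]; indeg=(0,2,1,0,1,0,0,0)
step 2: output 3; order=[0,3]; indeg=(0,1,0,0,1,0,0,0)
step 3: output 2; order=[0,3,2]; indeg=(0,1,0,0,1,0,0,0)
step 4: output 5; order=[0,3,2,5]; indeg=(0,1,0,0,1,0,0,0)
step 5: output 6; order=[0,3,2,5,6]; indeg=(0,1,0,0,0,0,0,0)
step 6: output 4; order=[0,3,2,5,6,4]; indeg=(0,1,0,0,0,0,0,0)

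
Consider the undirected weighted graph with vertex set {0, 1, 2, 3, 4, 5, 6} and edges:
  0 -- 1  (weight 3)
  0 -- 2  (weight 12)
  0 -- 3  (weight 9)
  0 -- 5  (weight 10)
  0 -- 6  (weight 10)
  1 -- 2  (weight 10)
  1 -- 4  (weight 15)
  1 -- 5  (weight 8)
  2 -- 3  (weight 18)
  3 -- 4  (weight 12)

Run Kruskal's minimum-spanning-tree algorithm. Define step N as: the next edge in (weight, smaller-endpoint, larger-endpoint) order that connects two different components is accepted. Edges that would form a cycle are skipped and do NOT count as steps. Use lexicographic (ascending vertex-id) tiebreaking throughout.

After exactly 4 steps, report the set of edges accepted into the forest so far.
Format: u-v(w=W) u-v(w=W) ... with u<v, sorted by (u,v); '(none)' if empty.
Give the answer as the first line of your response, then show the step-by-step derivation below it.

0-1(w=3) 0-3(w=9) 0-6(w=10) 1-5(w=8)

step 1: add edge 0-1 (w=3); MST = {0-1(w=3)}
step 2: add edge 1-5 (w=8); MST = {0-1(w=3) 1-5(w=8)}
step 3: add edge 0-3 (w=9); MST = {0-1(w=3) 0-3(w=9) 1-5(w=8)}
step 4: add edge 0-6 (w=10); MST = {0-1(w=3) 0-3(w=9) 0-6(w=10) 1-5(w=8)}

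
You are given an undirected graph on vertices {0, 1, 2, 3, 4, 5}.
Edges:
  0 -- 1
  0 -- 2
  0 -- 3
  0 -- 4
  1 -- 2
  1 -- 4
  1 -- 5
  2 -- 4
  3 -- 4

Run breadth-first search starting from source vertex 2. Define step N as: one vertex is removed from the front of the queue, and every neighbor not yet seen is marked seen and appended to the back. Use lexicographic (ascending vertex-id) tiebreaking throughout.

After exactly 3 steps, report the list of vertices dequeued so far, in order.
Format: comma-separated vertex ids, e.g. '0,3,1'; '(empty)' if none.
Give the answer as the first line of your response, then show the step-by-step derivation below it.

2,0,1

step 1: dequeue 2; queue=[0,1,4]; order=2
step 2: dequeue 0; queue=[1,4,3]; order=2,0
step 3: dequeue 1; queue=[4,3,5]; order=2,0,1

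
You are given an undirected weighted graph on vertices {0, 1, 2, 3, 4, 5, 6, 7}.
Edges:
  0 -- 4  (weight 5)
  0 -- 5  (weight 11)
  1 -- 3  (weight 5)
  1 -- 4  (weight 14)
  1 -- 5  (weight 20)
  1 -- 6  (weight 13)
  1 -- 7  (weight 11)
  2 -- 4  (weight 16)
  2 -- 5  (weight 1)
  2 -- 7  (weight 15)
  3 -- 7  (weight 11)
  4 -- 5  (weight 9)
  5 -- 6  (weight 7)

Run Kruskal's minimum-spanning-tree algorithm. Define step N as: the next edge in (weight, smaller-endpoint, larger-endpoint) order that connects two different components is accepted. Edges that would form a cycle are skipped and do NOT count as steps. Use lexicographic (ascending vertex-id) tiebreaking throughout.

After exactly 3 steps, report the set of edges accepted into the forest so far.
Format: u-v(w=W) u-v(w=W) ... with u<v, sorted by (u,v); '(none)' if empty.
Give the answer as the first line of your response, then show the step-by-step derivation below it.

0-4(w=5) 1-3(w=5) 2-5(w=1)

step 1: add edge 2-5 (w=1); MST = {2-5(w=1)}
step 2: add edge 0-4 (w=5); MST = {0-4(w=5) 2-5(w=1)}
step 3: add edge 1-3 (w=5); MST = {0-4(w=5) 1-3(w=5) 2-5(w=1)}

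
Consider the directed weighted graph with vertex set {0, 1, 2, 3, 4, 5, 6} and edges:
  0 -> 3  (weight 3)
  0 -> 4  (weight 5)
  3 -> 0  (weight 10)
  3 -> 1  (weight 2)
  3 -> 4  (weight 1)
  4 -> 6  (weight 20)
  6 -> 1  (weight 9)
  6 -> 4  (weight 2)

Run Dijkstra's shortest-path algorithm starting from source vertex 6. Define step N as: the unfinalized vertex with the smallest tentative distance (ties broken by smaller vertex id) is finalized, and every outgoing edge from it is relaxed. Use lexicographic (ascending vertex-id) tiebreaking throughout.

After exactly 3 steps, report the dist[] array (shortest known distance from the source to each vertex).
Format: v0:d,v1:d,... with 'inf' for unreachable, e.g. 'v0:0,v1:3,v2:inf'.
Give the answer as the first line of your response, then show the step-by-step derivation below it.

v0:inf,v1:9,v2:inf,v3:inf,v4:2,v5:inf,v6:0

step 1: dist = v0:inf,v1:9,v2:inf,v3:inf,v4:2,v5:inf,v6:0
step 2: dist = v0:inf,v1:9,v2:inf,v3:inf,v4:2,v5:inf,v6:0
step 3: dist = v0:inf,v1:9,v2:inf,v3:inf,v4:2,v5:inf,v6:0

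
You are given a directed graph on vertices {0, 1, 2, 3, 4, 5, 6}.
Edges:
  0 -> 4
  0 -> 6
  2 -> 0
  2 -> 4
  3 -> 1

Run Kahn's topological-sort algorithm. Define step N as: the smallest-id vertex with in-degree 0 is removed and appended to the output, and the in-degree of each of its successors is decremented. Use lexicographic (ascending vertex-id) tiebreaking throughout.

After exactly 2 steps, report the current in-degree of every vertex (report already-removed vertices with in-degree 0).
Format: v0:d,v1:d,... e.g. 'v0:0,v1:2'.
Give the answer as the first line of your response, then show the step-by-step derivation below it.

v0:0,v1:1,v2:0,v3:0,v4:0,v5:0,v6:0

step 1: output 2; order=[2]; indeg=(0,1,0,0,1,0,1)
step 2: output 0; order=[2,0]; indeg=(0,1,0,0,0,0,0)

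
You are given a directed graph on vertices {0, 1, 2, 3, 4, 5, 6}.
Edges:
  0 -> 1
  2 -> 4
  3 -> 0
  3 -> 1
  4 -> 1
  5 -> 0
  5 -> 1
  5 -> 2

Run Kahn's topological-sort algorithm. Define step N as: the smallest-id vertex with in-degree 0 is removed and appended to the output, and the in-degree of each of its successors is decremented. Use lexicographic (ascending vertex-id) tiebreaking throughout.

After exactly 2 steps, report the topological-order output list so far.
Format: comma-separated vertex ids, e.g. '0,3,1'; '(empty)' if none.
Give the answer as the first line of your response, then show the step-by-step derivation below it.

3,5

step 1: output 3; order=[3]; indeg=(1,3,1,0,1,0,0)
step 2: output 5; order=[3,5]; indeg=(0,2,0,0,1,0,0)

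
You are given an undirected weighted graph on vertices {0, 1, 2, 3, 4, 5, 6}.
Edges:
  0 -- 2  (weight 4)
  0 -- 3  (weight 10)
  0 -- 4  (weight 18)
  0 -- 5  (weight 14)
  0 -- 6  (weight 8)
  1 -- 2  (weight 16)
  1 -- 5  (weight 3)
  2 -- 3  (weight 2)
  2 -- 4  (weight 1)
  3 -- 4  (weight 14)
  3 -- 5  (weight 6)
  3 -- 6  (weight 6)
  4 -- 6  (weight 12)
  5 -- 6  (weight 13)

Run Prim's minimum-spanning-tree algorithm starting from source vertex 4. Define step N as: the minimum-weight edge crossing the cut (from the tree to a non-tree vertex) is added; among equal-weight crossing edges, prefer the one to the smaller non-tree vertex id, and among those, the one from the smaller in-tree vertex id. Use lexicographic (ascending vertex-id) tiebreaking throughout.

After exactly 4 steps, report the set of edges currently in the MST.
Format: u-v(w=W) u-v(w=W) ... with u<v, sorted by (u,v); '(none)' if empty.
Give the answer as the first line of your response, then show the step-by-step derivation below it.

0-2(w=4) 2-3(w=2) 2-4(w=1) 3-5(w=6)

step 1: add edge 2-4 (w=1); MST = {2-4(w=1)}
step 2: add edge 2-3 (w=2); MST = {2-3(w=2) 2-4(w=1)}
step 3: add edge 0-2 (w=4); MST = {0-2(w=4) 2-3(w=2) 2-4(w=1)}
step 4: add edge 3-5 (w=6); MST = {0-2(w=4) 2-3(w=2) 2-4(w=1) 3-5(w=6)}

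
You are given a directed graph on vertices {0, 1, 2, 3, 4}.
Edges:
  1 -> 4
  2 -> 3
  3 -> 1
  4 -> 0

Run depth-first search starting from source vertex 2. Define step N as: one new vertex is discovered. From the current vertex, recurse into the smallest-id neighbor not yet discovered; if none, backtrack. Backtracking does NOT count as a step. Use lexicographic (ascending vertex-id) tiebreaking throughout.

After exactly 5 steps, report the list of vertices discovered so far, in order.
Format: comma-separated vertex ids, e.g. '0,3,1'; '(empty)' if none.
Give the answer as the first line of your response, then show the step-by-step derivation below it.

2,3,1,4,0

step 1: discover 2; path=2; order=2
step 2: discover 3; path=2>3; order=2,3
step 3: discover 1; path=2>3>1; order=2,3,1
step 4: discover 4; path=2>3>1>4; order=2,3,1,4
step 5: discover 0; path=2>3>1>4>0; order=2,3,1,4,0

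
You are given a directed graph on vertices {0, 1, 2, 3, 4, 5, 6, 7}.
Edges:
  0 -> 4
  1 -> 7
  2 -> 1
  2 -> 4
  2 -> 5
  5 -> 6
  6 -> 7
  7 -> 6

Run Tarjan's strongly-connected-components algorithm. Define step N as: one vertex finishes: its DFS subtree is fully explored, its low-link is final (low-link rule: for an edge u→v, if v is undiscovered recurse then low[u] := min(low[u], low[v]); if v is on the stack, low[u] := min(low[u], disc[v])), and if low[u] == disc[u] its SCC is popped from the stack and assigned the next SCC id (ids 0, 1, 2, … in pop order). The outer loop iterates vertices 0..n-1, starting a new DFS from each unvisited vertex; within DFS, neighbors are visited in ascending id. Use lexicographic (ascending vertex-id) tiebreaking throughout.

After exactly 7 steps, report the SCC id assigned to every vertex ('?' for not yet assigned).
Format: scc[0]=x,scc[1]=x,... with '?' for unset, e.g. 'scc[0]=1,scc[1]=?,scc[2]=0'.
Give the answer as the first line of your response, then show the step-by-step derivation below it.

scc[0]=1,scc[1]=3,scc[2]=5,scc[3]=?,scc[4]=0,scc[5]=4,scc[6]=2,scc[7]=2

step 1: low=(low[0]=0,low[1]=?,low[2]=?,low[3]=?,low[4]=1,low[5]=?,low[6]=?,low[7]=?); scc=(scc[0]=?,scc[1]=?,scc[2]=?,scc[3]=?,scc[4]=0,scc[5]=?,scc[6]=?,scc[7]=?)
step 2: low=(low[0]=0,low[1]=?,low[2]=?,low[3]=?,low[4]=1,low[5]=?,low[6]=?,low[7]=?); scc=(scc[0]=1,scc[1]=?,scc[2]=?,scc[3]=?,scc[4]=0,scc[5]=?,scc[6]=?,scc[7]=?)
step 3: low=(low[0]=0,low[1]=2,low[2]=?,low[3]=?,low[4]=1,low[5]=?,low[6]=3,low[7]=3); scc=(scc[0]=1,scc[1]=?,scc[2]=?,scc[3]=?,scc[4]=0,scc[5]=?,scc[6]=?,scc[7]=?)
step 4: low=(low[0]=0,low[1]=2,low[2]=?,low[3]=?,low[4]=1,low[5]=?,low[6]=3,low[7]=3); scc=(scc[0]=1,scc[1]=?,scc[2]=?,scc[3]=?,scc[4]=0,scc[5]=?,scc[6]=2,scc[7]=2)
step 5: low=(low[0]=0,low[1]=2,low[2]=?,low[3]=?,low[4]=1,low[5]=?,low[6]=3,low[7]=3); scc=(scc[0]=1,scc[1]=3,scc[2]=?,scc[3]=?,scc[4]=0,scc[5]=?,scc[6]=2,scc[7]=2)
step 6: low=(low[0]=0,low[1]=2,low[2]=5,low[3]=?,low[4]=1,low[5]=6,low[6]=3,low[7]=3); scc=(scc[0]=1,scc[1]=3,scc[2]=?,scc[3]=?,scc[4]=0,scc[5]=4,scc[6]=2,scc[7]=2)
step 7: low=(low[0]=0,low[1]=2,low[2]=5,low[3]=?,low[4]=1,low[5]=6,low[6]=3,low[7]=3); scc=(scc[0]=1,scc[1]=3,scc[2]=5,scc[3]=?,scc[4]=0,scc[5]=4,scc[6]=2,scc[7]=2)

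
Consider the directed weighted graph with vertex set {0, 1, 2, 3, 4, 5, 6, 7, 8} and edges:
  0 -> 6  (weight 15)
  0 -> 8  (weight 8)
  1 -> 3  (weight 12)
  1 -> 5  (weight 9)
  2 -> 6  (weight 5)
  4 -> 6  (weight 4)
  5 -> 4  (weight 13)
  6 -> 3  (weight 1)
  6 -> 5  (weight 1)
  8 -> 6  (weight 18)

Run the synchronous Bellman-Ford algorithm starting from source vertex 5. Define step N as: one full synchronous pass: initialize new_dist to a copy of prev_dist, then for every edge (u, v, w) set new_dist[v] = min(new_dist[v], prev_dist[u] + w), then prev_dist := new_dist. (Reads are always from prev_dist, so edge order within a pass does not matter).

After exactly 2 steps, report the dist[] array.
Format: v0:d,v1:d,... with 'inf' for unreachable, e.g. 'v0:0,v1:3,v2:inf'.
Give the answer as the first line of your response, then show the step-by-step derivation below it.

v0:inf,v1:inf,v2:inf,v3:inf,v4:13,v5:0,v6:17,v7:inf,v8:inf

step 1: dist = v0:inf,v1:inf,v2:inf,v3:inf,v4:13,v5:0,v6:inf,v7:inf,v8:inf
step 2: dist = v0:inf,v1:inf,v2:inf,v3:inf,v4:13,v5:0,v6:17,v7:inf,v8:inf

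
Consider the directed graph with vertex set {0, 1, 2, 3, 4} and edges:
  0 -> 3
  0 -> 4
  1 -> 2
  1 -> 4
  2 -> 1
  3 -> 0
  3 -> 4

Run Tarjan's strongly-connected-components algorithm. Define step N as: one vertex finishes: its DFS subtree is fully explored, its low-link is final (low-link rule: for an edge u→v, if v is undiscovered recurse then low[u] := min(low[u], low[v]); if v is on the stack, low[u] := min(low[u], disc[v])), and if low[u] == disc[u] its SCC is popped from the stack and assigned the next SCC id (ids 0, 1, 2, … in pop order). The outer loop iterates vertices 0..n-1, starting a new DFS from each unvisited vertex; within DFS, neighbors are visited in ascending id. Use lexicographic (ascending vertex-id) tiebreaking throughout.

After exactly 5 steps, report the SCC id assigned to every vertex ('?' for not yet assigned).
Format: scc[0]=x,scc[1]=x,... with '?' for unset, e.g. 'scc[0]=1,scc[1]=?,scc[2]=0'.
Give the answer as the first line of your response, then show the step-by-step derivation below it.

scc[0]=1,scc[1]=2,scc[2]=2,scc[3]=1,scc[4]=0

step 1: low=(low[0]=0,low[1]=?,low[2]=?,low[3]=0,low[4]=2); scc=(scc[0]=?,scc[1]=?,scc[2]=?,scc[3]=?,scc[4]=0)
step 2: low=(low[0]=0,low[1]=?,low[2]=?,low[3]=0,low[4]=2); scc=(scc[0]=?,scc[1]=?,scc[2]=?,scc[3]=?,scc[4]=0)
step 3: low=(low[0]=0,low[1]=?,low[2]=?,low[3]=0,low[4]=2); scc=(scc[0]=1,scc[1]=?,scc[2]=?,scc[3]=1,scc[4]=0)
step 4: low=(low[0]=0,low[1]=3,low[2]=3,low[3]=0,low[4]=2); scc=(scc[0]=1,scc[1]=?,scc[2]=?,scc[3]=1,scc[4]=0)
step 5: low=(low[0]=0,low[1]=3,low[2]=3,low[3]=0,low[4]=2); scc=(scc[0]=1,scc[1]=2,scc[2]=2,scc[3]=1,scc[4]=0)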